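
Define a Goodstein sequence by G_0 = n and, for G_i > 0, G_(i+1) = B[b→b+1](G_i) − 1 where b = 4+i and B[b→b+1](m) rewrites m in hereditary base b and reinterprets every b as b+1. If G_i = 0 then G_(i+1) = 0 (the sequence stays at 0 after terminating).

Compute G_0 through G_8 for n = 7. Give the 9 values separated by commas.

G_0 = 7. HB_4(7) = 4 + 3. Bump = 8. G_1 = 7.
G_1 = 7. HB_5(7) = 5 + 2. Bump = 8. G_2 = 7.
G_2 = 7. HB_6(7) = 6 + 1. Bump = 8. G_3 = 7.
G_3 = 7. HB_7(7) = 7. Bump = 8. G_4 = 7.
G_4 = 7. HB_8(7) = 7. Bump = 7. G_5 = 6.
G_5 = 6. HB_9(6) = 6. Bump = 6. G_6 = 5.
G_6 = 5. HB_10(5) = 5. Bump = 5. G_7 = 4.
G_7 = 4. HB_11(4) = 4. Bump = 4. G_8 = 3.

7, 7, 7, 7, 7, 6, 5, 4, 3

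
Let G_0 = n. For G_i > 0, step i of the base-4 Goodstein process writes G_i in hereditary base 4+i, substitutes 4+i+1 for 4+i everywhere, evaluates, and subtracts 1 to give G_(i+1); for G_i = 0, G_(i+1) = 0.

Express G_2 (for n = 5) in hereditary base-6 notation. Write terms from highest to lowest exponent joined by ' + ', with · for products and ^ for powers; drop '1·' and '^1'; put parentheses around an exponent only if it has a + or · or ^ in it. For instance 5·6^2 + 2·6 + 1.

step 0: 5 = 4 + 1; sub 5 for 4: 5 + 1; = 6; G_1 = 6−1 = 5
step 1: 5 = 5; sub 6 for 5: 6; = 6; G_2 = 6−1 = 5

5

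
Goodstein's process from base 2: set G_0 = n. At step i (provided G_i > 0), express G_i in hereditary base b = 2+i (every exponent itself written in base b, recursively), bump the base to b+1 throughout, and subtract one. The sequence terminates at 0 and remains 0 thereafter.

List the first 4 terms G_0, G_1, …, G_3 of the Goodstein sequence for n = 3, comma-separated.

(0) 3|_2 = 2 + 1 ↦ 3 + 1|_3 = 4 ⇒ 3
(1) 3|_3 = 3 ↦ 4|_4 = 4 ⇒ 3
(2) 3|_4 = 3 ↦ 3|_5 = 3 ⇒ 2

3, 3, 3, 2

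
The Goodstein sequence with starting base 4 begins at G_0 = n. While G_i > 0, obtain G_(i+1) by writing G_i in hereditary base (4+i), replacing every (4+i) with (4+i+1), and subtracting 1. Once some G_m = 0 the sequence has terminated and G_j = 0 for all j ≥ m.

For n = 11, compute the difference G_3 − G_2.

G_0=11  [base 4] 2·4 + 3  →[4↦5]→  2·5 + 3 = 13  −1 ⇒ G_1=12
G_1=12  [base 5] 2·5 + 2  →[5↦6]→  2·6 + 2 = 14  −1 ⇒ G_2=13
G_2=13  [base 6] 2·6 + 1  →[6↦7]→  2·7 + 1 = 15  −1 ⇒ G_3=14

1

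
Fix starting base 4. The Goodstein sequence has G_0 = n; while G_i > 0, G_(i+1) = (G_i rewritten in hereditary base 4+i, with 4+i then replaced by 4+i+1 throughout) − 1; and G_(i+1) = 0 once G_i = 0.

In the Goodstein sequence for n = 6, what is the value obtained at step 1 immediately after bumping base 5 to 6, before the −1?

G_0 = 6. HB_4(6) = 4 + 2. Bump = 7. G_1 = 6.
G_1 = 6. HB_5(6) = 5 + 1. Bump = 7. G_2 = 6.

7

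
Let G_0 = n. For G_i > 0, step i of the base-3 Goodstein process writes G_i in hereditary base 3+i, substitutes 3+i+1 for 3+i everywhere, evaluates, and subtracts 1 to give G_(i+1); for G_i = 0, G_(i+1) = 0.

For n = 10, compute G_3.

27

G_0 = 10. HB_3(10) = 3^2 + 1. Bump = 17. G_1 = 16.
G_1 = 16. HB_4(16) = 4^2. Bump = 25. G_2 = 24.
G_2 = 24. HB_5(24) = 4·5 + 4. Bump = 28. G_3 = 27.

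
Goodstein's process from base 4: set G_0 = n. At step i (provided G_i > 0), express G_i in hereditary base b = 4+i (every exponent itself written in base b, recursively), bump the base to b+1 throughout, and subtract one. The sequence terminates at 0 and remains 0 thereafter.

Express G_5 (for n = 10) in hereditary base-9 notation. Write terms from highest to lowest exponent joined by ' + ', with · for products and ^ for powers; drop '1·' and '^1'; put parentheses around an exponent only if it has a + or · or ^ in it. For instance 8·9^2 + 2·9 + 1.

i=0: 10 = 2·4 + 2 (b=4); 4→5: 2·5 + 2 = 12; 12−1 = 11
i=1: 11 = 2·5 + 1 (b=5); 5→6: 2·6 + 1 = 13; 13−1 = 12
i=2: 12 = 2·6 (b=6); 6→7: 2·7 = 14; 14−1 = 13
i=3: 13 = 7 + 6 (b=7); 7→8: 8 + 6 = 14; 14−1 = 13
i=4: 13 = 8 + 5 (b=8); 8→9: 9 + 5 = 14; 14−1 = 13
i=5: 13 = 9 + 4 (b=9); 9→10: 10 + 4 = 14; 14−1 = 13

9 + 4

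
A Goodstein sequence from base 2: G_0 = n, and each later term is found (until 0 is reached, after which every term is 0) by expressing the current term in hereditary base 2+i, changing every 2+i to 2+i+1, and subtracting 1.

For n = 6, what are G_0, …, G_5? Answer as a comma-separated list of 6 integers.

6, 29, 257, 3125, 46655, 98039

step 0: 6 = 2^2 + 2; sub 3 for 2: 3^3 + 3; = 30; G_1 = 30−1 = 29
step 1: 29 = 3^3 + 2; sub 4 for 3: 4^4 + 2; = 258; G_2 = 258−1 = 257
step 2: 257 = 4^4 + 1; sub 5 for 4: 5^5 + 1; = 3126; G_3 = 3126−1 = 3125
step 3: 3125 = 5^5; sub 6 for 5: 6^6; = 46656; G_4 = 46656−1 = 46655
step 4: 46655 = 5·6^5 + 5·6^4 + 5·6^3 + 5·6^2 + 5·6 + 5; sub 7 for 6: 5·7^5 + 5·7^4 + 5·7^3 + 5·7^2 + 5·7 + 5; = 98040; G_5 = 98040−1 = 98039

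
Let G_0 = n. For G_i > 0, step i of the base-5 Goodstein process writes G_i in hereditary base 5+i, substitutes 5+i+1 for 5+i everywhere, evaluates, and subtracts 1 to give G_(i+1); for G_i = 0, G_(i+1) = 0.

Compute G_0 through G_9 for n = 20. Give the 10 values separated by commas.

20 —HB5→ 4·5 —bump→ 4·6 = 24 —(−1)→ 23
23 —HB6→ 3·6 + 5 —bump→ 3·7 + 5 = 26 —(−1)→ 25
25 —HB7→ 3·7 + 4 —bump→ 3·8 + 4 = 28 —(−1)→ 27
27 —HB8→ 3·8 + 3 —bump→ 3·9 + 3 = 30 —(−1)→ 29
29 —HB9→ 3·9 + 2 —bump→ 3·10 + 2 = 32 —(−1)→ 31
31 —HB10→ 3·10 + 1 —bump→ 3·11 + 1 = 34 —(−1)→ 33
33 —HB11→ 3·11 —bump→ 3·12 = 36 —(−1)→ 35
35 —HB12→ 2·12 + 11 —bump→ 2·13 + 11 = 37 —(−1)→ 36
36 —HB13→ 2·13 + 10 —bump→ 2·14 + 10 = 38 —(−1)→ 37

20, 23, 25, 27, 29, 31, 33, 35, 36, 37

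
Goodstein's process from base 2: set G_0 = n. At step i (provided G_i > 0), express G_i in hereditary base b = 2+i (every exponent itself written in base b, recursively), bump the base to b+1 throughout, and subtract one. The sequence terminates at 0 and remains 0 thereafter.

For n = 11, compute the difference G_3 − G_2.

base 2: 11 = 2^(2 + 1) + 2 + 1; at 3: 3^(3 + 1) + 3 + 1 = 85; next = 84
base 3: 84 = 3^(3 + 1) + 3; at 4: 4^(4 + 1) + 4 = 1028; next = 1027
base 4: 1027 = 4^(4 + 1) + 3; at 5: 5^(5 + 1) + 3 = 15628; next = 15627

14600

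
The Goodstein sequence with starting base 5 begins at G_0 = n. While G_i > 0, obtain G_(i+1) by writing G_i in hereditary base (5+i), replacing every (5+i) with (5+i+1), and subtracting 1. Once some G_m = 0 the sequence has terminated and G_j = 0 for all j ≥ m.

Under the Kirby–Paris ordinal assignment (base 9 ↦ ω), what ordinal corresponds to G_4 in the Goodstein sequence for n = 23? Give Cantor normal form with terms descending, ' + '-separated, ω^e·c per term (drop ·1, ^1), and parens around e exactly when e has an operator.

ω·3 + 8

i=0: 23 = 4·5 + 3 (b=5); 5→6: 4·6 + 3 = 27; 27−1 = 26
i=1: 26 = 4·6 + 2 (b=6); 6→7: 4·7 + 2 = 30; 30−1 = 29
i=2: 29 = 4·7 + 1 (b=7); 7→8: 4·8 + 1 = 33; 33−1 = 32
i=3: 32 = 4·8 (b=8); 8→9: 4·9 = 36; 36−1 = 35
i=4: 35 = 3·9 + 8 (b=9); 9→10: 3·10 + 8 = 38; 38−1 = 37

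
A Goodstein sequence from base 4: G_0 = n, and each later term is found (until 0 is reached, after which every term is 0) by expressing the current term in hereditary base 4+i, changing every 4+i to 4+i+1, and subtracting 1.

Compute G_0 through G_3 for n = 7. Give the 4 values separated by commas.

7, 7, 7, 7

7 —HB4→ 4 + 3 —bump→ 5 + 3 = 8 —(−1)→ 7
7 —HB5→ 5 + 2 —bump→ 6 + 2 = 8 —(−1)→ 7
7 —HB6→ 6 + 1 —bump→ 7 + 1 = 8 —(−1)→ 7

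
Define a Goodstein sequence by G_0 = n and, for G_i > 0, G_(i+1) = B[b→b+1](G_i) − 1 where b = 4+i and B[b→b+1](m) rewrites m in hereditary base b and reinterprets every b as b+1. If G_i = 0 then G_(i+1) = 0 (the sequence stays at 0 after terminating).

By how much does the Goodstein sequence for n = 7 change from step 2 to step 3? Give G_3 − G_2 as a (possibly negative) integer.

0

step 0: 7 = 4 + 3; sub 5 for 4: 5 + 3; = 8; G_1 = 8−1 = 7
step 1: 7 = 5 + 2; sub 6 for 5: 6 + 2; = 8; G_2 = 8−1 = 7
step 2: 7 = 6 + 1; sub 7 for 6: 7 + 1; = 8; G_3 = 8−1 = 7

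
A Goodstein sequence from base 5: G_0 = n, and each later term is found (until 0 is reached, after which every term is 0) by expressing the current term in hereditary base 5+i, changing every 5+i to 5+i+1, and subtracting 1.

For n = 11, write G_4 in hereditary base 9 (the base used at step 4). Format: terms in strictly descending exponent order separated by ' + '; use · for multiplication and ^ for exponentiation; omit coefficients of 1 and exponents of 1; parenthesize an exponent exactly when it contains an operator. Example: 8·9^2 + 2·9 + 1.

base 5: 11 = 2·5 + 1; at 6: 2·6 + 1 = 13; next = 12
base 6: 12 = 2·6; at 7: 2·7 = 14; next = 13
base 7: 13 = 7 + 6; at 8: 8 + 6 = 14; next = 13
base 8: 13 = 8 + 5; at 9: 9 + 5 = 14; next = 13
base 9: 13 = 9 + 4; at 10: 10 + 4 = 14; next = 13

9 + 4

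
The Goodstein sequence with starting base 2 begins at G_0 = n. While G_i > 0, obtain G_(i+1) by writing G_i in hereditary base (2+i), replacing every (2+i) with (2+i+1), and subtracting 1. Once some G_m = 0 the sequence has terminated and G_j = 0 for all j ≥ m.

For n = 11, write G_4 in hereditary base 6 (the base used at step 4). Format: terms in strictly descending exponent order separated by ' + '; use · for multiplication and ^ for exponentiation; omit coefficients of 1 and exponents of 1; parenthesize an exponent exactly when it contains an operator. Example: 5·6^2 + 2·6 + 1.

(0) 11|_2 = 2^(2 + 1) + 2 + 1 ↦ 3^(3 + 1) + 3 + 1|_3 = 85 ⇒ 84
(1) 84|_3 = 3^(3 + 1) + 3 ↦ 4^(4 + 1) + 4|_4 = 1028 ⇒ 1027
(2) 1027|_4 = 4^(4 + 1) + 3 ↦ 5^(5 + 1) + 3|_5 = 15628 ⇒ 15627
(3) 15627|_5 = 5^(5 + 1) + 2 ↦ 6^(6 + 1) + 2|_6 = 279938 ⇒ 279937
(4) 279937|_6 = 6^(6 + 1) + 1 ↦ 7^(7 + 1) + 1|_7 = 5764802 ⇒ 5764801

6^(6 + 1) + 1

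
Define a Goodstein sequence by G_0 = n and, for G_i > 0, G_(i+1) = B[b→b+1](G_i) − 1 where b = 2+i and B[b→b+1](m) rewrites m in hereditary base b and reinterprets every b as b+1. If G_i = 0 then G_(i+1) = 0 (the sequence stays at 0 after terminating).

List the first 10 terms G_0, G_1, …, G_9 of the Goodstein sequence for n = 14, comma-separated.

i=0: 14 = 2^(2 + 1) + 2^2 + 2 (b=2); 2→3: 3^(3 + 1) + 3^3 + 3 = 111; 111−1 = 110
i=1: 110 = 3^(3 + 1) + 3^3 + 2 (b=3); 3→4: 4^(4 + 1) + 4^4 + 2 = 1282; 1282−1 = 1281
i=2: 1281 = 4^(4 + 1) + 4^4 + 1 (b=4); 4→5: 5^(5 + 1) + 5^5 + 1 = 18751; 18751−1 = 18750
i=3: 18750 = 5^(5 + 1) + 5^5 (b=5); 5→6: 6^(6 + 1) + 6^6 = 326592; 326592−1 = 326591
i=4: 326591 = 6^(6 + 1) + 5·6^5 + 5·6^4 + 5·6^3 + 5·6^2 + 5·6 + 5 (b=6); 6→7: 7^(7 + 1) + 5·7^5 + 5·7^4 + 5·7^3 + 5·7^2 + 5·7 + 5 = 5862841; 5862841−1 = 5862840
i=5: 5862840 = 7^(7 + 1) + 5·7^5 + 5·7^4 + 5·7^3 + 5·7^2 + 5·7 + 4 (b=7); 7→8: 8^(8 + 1) + 5·8^5 + 5·8^4 + 5·8^3 + 5·8^2 + 5·8 + 4 = 134404972; 134404972−1 = 134404971
i=6: 134404971 = 8^(8 + 1) + 5·8^5 + 5·8^4 + 5·8^3 + 5·8^2 + 5·8 + 3 (b=8); 8→9: 9^(9 + 1) + 5·9^5 + 5·9^4 + 5·9^3 + 5·9^2 + 5·9 + 3 = 3487116549; 3487116549−1 = 3487116548
i=7: 3487116548 = 9^(9 + 1) + 5·9^5 + 5·9^4 + 5·9^3 + 5·9^2 + 5·9 + 2 (b=9); 9→10: 10^(10 + 1) + 5·10^5 + 5·10^4 + 5·10^3 + 5·10^2 + 5·10 + 2 = 100000555552; 100000555552−1 = 100000555551
i=8: 100000555551 = 10^(10 + 1) + 5·10^5 + 5·10^4 + 5·10^3 + 5·10^2 + 5·10 + 1 (b=10); 10→11: 11^(11 + 1) + 5·11^5 + 5·11^4 + 5·11^3 + 5·11^2 + 5·11 + 1 = 3138429262497; 3138429262497−1 = 3138429262496

14, 110, 1281, 18750, 326591, 5862840, 134404971, 3487116548, 100000555551, 3138429262496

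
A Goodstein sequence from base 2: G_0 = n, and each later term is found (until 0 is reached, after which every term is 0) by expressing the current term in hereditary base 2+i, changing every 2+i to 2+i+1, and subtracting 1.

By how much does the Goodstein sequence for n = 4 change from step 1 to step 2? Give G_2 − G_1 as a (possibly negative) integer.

15

base 2: 4 = 2^2; at 3: 3^3 = 27; next = 26
base 3: 26 = 2·3^2 + 2·3 + 2; at 4: 2·4^2 + 2·4 + 2 = 42; next = 41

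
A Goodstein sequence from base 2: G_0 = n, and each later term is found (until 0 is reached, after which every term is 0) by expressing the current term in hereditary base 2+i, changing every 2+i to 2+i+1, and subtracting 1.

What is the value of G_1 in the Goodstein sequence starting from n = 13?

108

G_0=13  [base 2] 2^(2 + 1) + 2^2 + 1  →[2↦3]→  3^(3 + 1) + 3^3 + 1 = 109  −1 ⇒ G_1=108
G_1=108  [base 3] 3^(3 + 1) + 3^3  →[3↦4]→  4^(4 + 1) + 4^4 = 1280  −1 ⇒ G_2=1279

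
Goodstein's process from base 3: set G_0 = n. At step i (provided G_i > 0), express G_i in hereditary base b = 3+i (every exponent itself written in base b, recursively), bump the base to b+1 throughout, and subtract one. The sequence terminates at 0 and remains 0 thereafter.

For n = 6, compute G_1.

6 —HB3→ 2·3 —bump→ 2·4 = 8 —(−1)→ 7
7 —HB4→ 4 + 3 —bump→ 5 + 3 = 8 —(−1)→ 7

7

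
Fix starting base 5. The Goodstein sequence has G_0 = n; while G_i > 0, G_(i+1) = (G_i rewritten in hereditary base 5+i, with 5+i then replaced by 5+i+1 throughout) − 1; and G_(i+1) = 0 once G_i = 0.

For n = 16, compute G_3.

21

G_0=16  [base 5] 3·5 + 1  →[5↦6]→  3·6 + 1 = 19  −1 ⇒ G_1=18
G_1=18  [base 6] 3·6  →[6↦7]→  3·7 = 21  −1 ⇒ G_2=20
G_2=20  [base 7] 2·7 + 6  →[7↦8]→  2·8 + 6 = 22  −1 ⇒ G_3=21
G_3=21  [base 8] 2·8 + 5  →[8↦9]→  2·9 + 5 = 23  −1 ⇒ G_4=22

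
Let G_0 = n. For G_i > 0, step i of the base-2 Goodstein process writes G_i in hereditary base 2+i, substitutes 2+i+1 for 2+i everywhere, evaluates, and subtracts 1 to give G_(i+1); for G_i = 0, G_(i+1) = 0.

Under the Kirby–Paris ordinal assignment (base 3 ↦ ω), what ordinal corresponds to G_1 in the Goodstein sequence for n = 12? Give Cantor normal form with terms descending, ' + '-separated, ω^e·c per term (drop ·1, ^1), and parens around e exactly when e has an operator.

ω^(ω + 1) + ω^2·2 + ω·2 + 2

G_0 = 12. HB_2(12) = 2^(2 + 1) + 2^2. Bump = 108. G_1 = 107.
G_1 = 107. HB_3(107) = 3^(3 + 1) + 2·3^2 + 2·3 + 2. Bump = 1066. G_2 = 1065.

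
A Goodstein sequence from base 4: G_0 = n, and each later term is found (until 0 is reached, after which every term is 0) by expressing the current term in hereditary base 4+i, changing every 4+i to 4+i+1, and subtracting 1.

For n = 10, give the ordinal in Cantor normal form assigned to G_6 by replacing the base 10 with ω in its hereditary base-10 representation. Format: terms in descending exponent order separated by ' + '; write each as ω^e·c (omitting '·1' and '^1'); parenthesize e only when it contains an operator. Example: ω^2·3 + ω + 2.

ω + 3

[0] 10 ≡ 2·4 + 2 (base 4). Lift 5: 12. −1: 11.
[1] 11 ≡ 2·5 + 1 (base 5). Lift 6: 13. −1: 12.
[2] 12 ≡ 2·6 (base 6). Lift 7: 14. −1: 13.
[3] 13 ≡ 7 + 6 (base 7). Lift 8: 14. −1: 13.
[4] 13 ≡ 8 + 5 (base 8). Lift 9: 14. −1: 13.
[5] 13 ≡ 9 + 4 (base 9). Lift 10: 14. −1: 13.
[6] 13 ≡ 10 + 3 (base 10). Lift 11: 14. −1: 13.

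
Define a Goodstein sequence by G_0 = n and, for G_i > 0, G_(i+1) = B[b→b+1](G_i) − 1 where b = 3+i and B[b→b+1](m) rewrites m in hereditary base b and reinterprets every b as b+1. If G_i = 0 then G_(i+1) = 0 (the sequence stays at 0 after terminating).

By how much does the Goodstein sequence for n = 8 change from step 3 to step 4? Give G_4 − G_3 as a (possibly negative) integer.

step 0: 8 = 2·3 + 2; sub 4 for 3: 2·4 + 2; = 10; G_1 = 10−1 = 9
step 1: 9 = 2·4 + 1; sub 5 for 4: 2·5 + 1; = 11; G_2 = 11−1 = 10
step 2: 10 = 2·5; sub 6 for 5: 2·6; = 12; G_3 = 12−1 = 11
step 3: 11 = 6 + 5; sub 7 for 6: 7 + 5; = 12; G_4 = 12−1 = 11

0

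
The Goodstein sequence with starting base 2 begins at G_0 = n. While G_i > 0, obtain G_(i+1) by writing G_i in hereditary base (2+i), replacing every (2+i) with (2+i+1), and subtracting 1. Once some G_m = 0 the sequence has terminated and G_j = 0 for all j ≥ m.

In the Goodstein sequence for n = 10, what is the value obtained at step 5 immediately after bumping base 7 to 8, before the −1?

step 0: 10 = 2^(2 + 1) + 2; sub 3 for 2: 3^(3 + 1) + 3; = 84; G_1 = 84−1 = 83
step 1: 83 = 3^(3 + 1) + 2; sub 4 for 3: 4^(4 + 1) + 2; = 1026; G_2 = 1026−1 = 1025
step 2: 1025 = 4^(4 + 1) + 1; sub 5 for 4: 5^(5 + 1) + 1; = 15626; G_3 = 15626−1 = 15625
step 3: 15625 = 5^(5 + 1); sub 6 for 5: 6^(6 + 1); = 279936; G_4 = 279936−1 = 279935
step 4: 279935 = 5·6^6 + 5·6^5 + 5·6^4 + 5·6^3 + 5·6^2 + 5·6 + 5; sub 7 for 6: 5·7^7 + 5·7^5 + 5·7^4 + 5·7^3 + 5·7^2 + 5·7 + 5; = 4215755; G_5 = 4215755−1 = 4215754
step 5: 4215754 = 5·7^7 + 5·7^5 + 5·7^4 + 5·7^3 + 5·7^2 + 5·7 + 4; sub 8 for 7: 5·8^8 + 5·8^5 + 5·8^4 + 5·8^3 + 5·8^2 + 5·8 + 4; = 84073324; G_6 = 84073324−1 = 84073323

84073324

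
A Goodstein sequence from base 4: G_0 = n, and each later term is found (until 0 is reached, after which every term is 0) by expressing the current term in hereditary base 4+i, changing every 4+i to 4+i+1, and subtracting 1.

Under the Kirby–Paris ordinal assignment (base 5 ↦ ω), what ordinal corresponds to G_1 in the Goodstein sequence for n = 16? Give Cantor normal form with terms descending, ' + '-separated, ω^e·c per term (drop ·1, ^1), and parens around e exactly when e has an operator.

base 4: 16 = 4^2; at 5: 5^2 = 25; next = 24
base 5: 24 = 4·5 + 4; at 6: 4·6 + 4 = 28; next = 27

ω·4 + 4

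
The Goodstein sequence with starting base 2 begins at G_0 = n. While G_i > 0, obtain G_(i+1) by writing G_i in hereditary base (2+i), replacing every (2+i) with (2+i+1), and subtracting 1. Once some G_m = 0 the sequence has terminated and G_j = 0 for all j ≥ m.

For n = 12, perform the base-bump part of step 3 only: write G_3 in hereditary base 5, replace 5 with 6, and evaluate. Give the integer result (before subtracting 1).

280020

step 0: 12 = 2^(2 + 1) + 2^2; sub 3 for 2: 3^(3 + 1) + 3^3; = 108; G_1 = 108−1 = 107
step 1: 107 = 3^(3 + 1) + 2·3^2 + 2·3 + 2; sub 4 for 3: 4^(4 + 1) + 2·4^2 + 2·4 + 2; = 1066; G_2 = 1066−1 = 1065
step 2: 1065 = 4^(4 + 1) + 2·4^2 + 2·4 + 1; sub 5 for 4: 5^(5 + 1) + 2·5^2 + 2·5 + 1; = 15686; G_3 = 15686−1 = 15685
step 3: 15685 = 5^(5 + 1) + 2·5^2 + 2·5; sub 6 for 5: 6^(6 + 1) + 2·6^2 + 2·6; = 280020; G_4 = 280020−1 = 280019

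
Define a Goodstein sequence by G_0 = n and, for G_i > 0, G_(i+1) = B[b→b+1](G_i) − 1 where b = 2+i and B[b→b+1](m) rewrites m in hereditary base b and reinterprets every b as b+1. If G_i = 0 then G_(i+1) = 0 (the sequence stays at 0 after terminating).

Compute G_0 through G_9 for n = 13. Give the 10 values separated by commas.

13, 108, 1279, 16092, 280711, 5765998, 134219479, 3486786855, 100000003325, 3138428381103

G_0 = 13. HB_2(13) = 2^(2 + 1) + 2^2 + 1. Bump = 109. G_1 = 108.
G_1 = 108. HB_3(108) = 3^(3 + 1) + 3^3. Bump = 1280. G_2 = 1279.
G_2 = 1279. HB_4(1279) = 4^(4 + 1) + 3·4^3 + 3·4^2 + 3·4 + 3. Bump = 16093. G_3 = 16092.
G_3 = 16092. HB_5(16092) = 5^(5 + 1) + 3·5^3 + 3·5^2 + 3·5 + 2. Bump = 280712. G_4 = 280711.
G_4 = 280711. HB_6(280711) = 6^(6 + 1) + 3·6^3 + 3·6^2 + 3·6 + 1. Bump = 5765999. G_5 = 5765998.
G_5 = 5765998. HB_7(5765998) = 7^(7 + 1) + 3·7^3 + 3·7^2 + 3·7. Bump = 134219480. G_6 = 134219479.
G_6 = 134219479. HB_8(134219479) = 8^(8 + 1) + 3·8^3 + 3·8^2 + 2·8 + 7. Bump = 3486786856. G_7 = 3486786855.
G_7 = 3486786855. HB_9(3486786855) = 9^(9 + 1) + 3·9^3 + 3·9^2 + 2·9 + 6. Bump = 100000003326. G_8 = 100000003325.
G_8 = 100000003325. HB_10(100000003325) = 10^(10 + 1) + 3·10^3 + 3·10^2 + 2·10 + 5. Bump = 3138428381104. G_9 = 3138428381103.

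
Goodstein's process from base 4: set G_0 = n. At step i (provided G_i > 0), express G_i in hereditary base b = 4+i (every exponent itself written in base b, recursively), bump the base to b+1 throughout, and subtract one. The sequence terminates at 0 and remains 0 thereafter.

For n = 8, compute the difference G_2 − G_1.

0

i=0: 8 = 2·4 (b=4); 4→5: 2·5 = 10; 10−1 = 9
i=1: 9 = 5 + 4 (b=5); 5→6: 6 + 4 = 10; 10−1 = 9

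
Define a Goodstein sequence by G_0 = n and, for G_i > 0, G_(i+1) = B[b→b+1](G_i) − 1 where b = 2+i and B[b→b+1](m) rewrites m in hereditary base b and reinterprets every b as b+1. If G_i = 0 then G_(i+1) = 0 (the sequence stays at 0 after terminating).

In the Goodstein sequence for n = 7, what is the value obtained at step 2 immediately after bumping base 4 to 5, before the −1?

G_0=7  [base 2] 2^2 + 2 + 1  →[2↦3]→  3^3 + 3 + 1 = 31  −1 ⇒ G_1=30
G_1=30  [base 3] 3^3 + 3  →[3↦4]→  4^4 + 4 = 260  −1 ⇒ G_2=259

3128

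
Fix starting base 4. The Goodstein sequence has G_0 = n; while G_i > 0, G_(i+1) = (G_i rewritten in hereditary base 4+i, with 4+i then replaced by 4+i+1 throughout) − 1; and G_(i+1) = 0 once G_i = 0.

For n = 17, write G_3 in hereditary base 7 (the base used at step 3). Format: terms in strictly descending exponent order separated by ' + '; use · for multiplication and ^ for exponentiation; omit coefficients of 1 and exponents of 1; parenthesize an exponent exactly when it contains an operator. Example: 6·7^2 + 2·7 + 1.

[0] 17 ≡ 4^2 + 1 (base 4). Lift 5: 26. −1: 25.
[1] 25 ≡ 5^2 (base 5). Lift 6: 36. −1: 35.
[2] 35 ≡ 5·6 + 5 (base 6). Lift 7: 40. −1: 39.
[3] 39 ≡ 5·7 + 4 (base 7). Lift 8: 44. −1: 43.

5·7 + 4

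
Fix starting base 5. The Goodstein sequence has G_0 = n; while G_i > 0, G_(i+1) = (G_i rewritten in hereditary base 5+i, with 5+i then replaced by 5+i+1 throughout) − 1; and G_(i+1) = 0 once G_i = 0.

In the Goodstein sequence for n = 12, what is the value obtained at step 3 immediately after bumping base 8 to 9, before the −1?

[0] 12 ≡ 2·5 + 2 (base 5). Lift 6: 14. −1: 13.
[1] 13 ≡ 2·6 + 1 (base 6). Lift 7: 15. −1: 14.
[2] 14 ≡ 2·7 (base 7). Lift 8: 16. −1: 15.

16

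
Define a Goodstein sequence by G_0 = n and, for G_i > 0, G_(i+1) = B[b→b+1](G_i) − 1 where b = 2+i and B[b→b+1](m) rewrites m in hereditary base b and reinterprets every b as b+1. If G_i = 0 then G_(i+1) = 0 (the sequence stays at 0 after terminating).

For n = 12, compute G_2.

12 —HB2→ 2^(2 + 1) + 2^2 —bump→ 3^(3 + 1) + 3^3 = 108 —(−1)→ 107
107 —HB3→ 3^(3 + 1) + 2·3^2 + 2·3 + 2 —bump→ 4^(4 + 1) + 2·4^2 + 2·4 + 2 = 1066 —(−1)→ 1065
1065 —HB4→ 4^(4 + 1) + 2·4^2 + 2·4 + 1 —bump→ 5^(5 + 1) + 2·5^2 + 2·5 + 1 = 15686 —(−1)→ 15685

1065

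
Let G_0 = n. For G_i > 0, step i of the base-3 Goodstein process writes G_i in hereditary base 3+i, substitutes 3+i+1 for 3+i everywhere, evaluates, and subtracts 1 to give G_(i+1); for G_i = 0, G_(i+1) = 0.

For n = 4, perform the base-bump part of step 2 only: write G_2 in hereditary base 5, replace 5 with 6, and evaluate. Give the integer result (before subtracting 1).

4

4 —HB3→ 3 + 1 —bump→ 4 + 1 = 5 —(−1)→ 4
4 —HB4→ 4 —bump→ 5 = 5 —(−1)→ 4
4 —HB5→ 4 —bump→ 4 = 4 —(−1)→ 3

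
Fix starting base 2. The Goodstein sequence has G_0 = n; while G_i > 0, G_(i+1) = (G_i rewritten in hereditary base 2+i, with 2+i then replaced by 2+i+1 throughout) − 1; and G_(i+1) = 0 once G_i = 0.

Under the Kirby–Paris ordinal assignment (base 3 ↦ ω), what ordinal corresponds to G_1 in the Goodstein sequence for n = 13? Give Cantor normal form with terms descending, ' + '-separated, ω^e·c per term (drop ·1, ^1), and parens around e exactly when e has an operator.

G_0 = 13. HB_2(13) = 2^(2 + 1) + 2^2 + 1. Bump = 109. G_1 = 108.
G_1 = 108. HB_3(108) = 3^(3 + 1) + 3^3. Bump = 1280. G_2 = 1279.

ω^(ω + 1) + ω^ω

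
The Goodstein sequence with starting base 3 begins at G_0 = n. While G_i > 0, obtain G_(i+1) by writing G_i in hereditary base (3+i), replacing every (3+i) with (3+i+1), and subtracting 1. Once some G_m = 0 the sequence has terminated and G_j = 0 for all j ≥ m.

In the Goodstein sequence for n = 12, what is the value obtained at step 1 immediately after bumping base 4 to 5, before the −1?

28

(0) 12|_3 = 3^2 + 3 ↦ 4^2 + 4|_4 = 20 ⇒ 19
(1) 19|_4 = 4^2 + 3 ↦ 5^2 + 3|_5 = 28 ⇒ 27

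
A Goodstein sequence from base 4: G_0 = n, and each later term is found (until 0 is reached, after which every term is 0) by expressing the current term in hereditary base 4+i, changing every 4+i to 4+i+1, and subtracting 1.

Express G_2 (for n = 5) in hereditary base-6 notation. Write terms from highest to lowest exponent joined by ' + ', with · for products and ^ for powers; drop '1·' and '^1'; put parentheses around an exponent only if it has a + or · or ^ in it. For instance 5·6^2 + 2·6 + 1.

(0) 5|_4 = 4 + 1 ↦ 5 + 1|_5 = 6 ⇒ 5
(1) 5|_5 = 5 ↦ 6|_6 = 6 ⇒ 5

5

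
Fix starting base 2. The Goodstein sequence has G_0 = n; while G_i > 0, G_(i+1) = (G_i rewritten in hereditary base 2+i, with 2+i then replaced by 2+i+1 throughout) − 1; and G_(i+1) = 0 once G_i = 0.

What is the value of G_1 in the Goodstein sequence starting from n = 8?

80

(0) 8|_2 = 2^(2 + 1) ↦ 3^(3 + 1)|_3 = 81 ⇒ 80
(1) 80|_3 = 2·3^3 + 2·3^2 + 2·3 + 2 ↦ 2·4^4 + 2·4^2 + 2·4 + 2|_4 = 554 ⇒ 553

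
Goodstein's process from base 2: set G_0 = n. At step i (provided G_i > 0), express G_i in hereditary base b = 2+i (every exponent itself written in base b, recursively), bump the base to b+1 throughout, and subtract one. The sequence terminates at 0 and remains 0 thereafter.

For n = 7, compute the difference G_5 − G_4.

776886

G_0=7  [base 2] 2^2 + 2 + 1  →[2↦3]→  3^3 + 3 + 1 = 31  −1 ⇒ G_1=30
G_1=30  [base 3] 3^3 + 3  →[3↦4]→  4^4 + 4 = 260  −1 ⇒ G_2=259
G_2=259  [base 4] 4^4 + 3  →[4↦5]→  5^5 + 3 = 3128  −1 ⇒ G_3=3127
G_3=3127  [base 5] 5^5 + 2  →[5↦6]→  6^6 + 2 = 46658  −1 ⇒ G_4=46657
G_4=46657  [base 6] 6^6 + 1  →[6↦7]→  7^7 + 1 = 823544  −1 ⇒ G_5=823543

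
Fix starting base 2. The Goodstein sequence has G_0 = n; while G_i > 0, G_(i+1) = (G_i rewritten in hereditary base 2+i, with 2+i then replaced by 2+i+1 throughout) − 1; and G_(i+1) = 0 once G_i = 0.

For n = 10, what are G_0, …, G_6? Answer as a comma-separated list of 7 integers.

10, 83, 1025, 15625, 279935, 4215754, 84073323

G_0 = 10. HB_2(10) = 2^(2 + 1) + 2. Bump = 84. G_1 = 83.
G_1 = 83. HB_3(83) = 3^(3 + 1) + 2. Bump = 1026. G_2 = 1025.
G_2 = 1025. HB_4(1025) = 4^(4 + 1) + 1. Bump = 15626. G_3 = 15625.
G_3 = 15625. HB_5(15625) = 5^(5 + 1). Bump = 279936. G_4 = 279935.
G_4 = 279935. HB_6(279935) = 5·6^6 + 5·6^5 + 5·6^4 + 5·6^3 + 5·6^2 + 5·6 + 5. Bump = 4215755. G_5 = 4215754.
G_5 = 4215754. HB_7(4215754) = 5·7^7 + 5·7^5 + 5·7^4 + 5·7^3 + 5·7^2 + 5·7 + 4. Bump = 84073324. G_6 = 84073323.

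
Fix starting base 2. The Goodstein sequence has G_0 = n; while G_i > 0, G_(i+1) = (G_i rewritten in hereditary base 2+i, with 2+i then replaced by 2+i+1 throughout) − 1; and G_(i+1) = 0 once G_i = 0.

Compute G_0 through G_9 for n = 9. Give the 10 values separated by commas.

G_0 = 9. HB_2(9) = 2^(2 + 1) + 1. Bump = 82. G_1 = 81.
G_1 = 81. HB_3(81) = 3^(3 + 1). Bump = 1024. G_2 = 1023.
G_2 = 1023. HB_4(1023) = 3·4^4 + 3·4^3 + 3·4^2 + 3·4 + 3. Bump = 9843. G_3 = 9842.
G_3 = 9842. HB_5(9842) = 3·5^5 + 3·5^3 + 3·5^2 + 3·5 + 2. Bump = 140744. G_4 = 140743.
G_4 = 140743. HB_6(140743) = 3·6^6 + 3·6^3 + 3·6^2 + 3·6 + 1. Bump = 2471827. G_5 = 2471826.
G_5 = 2471826. HB_7(2471826) = 3·7^7 + 3·7^3 + 3·7^2 + 3·7. Bump = 50333400. G_6 = 50333399.
G_6 = 50333399. HB_8(50333399) = 3·8^8 + 3·8^3 + 3·8^2 + 2·8 + 7. Bump = 1162263922. G_7 = 1162263921.
G_7 = 1162263921. HB_9(1162263921) = 3·9^9 + 3·9^3 + 3·9^2 + 2·9 + 6. Bump = 30000003326. G_8 = 30000003325.
G_8 = 30000003325. HB_10(30000003325) = 3·10^10 + 3·10^3 + 3·10^2 + 2·10 + 5. Bump = 855935016216. G_9 = 855935016215.

9, 81, 1023, 9842, 140743, 2471826, 50333399, 1162263921, 30000003325, 855935016215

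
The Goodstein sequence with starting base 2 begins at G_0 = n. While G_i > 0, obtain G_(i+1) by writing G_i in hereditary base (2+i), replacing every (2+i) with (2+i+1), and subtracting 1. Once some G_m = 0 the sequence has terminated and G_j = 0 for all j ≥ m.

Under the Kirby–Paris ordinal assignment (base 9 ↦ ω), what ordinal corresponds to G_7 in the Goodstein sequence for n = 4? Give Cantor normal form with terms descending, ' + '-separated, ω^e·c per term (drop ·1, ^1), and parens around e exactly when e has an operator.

ω^2·2 + ω + 2

i=0: 4 = 2^2 (b=2); 2→3: 3^3 = 27; 27−1 = 26
i=1: 26 = 2·3^2 + 2·3 + 2 (b=3); 3→4: 2·4^2 + 2·4 + 2 = 42; 42−1 = 41
i=2: 41 = 2·4^2 + 2·4 + 1 (b=4); 4→5: 2·5^2 + 2·5 + 1 = 61; 61−1 = 60
i=3: 60 = 2·5^2 + 2·5 (b=5); 5→6: 2·6^2 + 2·6 = 84; 84−1 = 83
i=4: 83 = 2·6^2 + 6 + 5 (b=6); 6→7: 2·7^2 + 7 + 5 = 110; 110−1 = 109
i=5: 109 = 2·7^2 + 7 + 4 (b=7); 7→8: 2·8^2 + 8 + 4 = 140; 140−1 = 139
i=6: 139 = 2·8^2 + 8 + 3 (b=8); 8→9: 2·9^2 + 9 + 3 = 174; 174−1 = 173
i=7: 173 = 2·9^2 + 9 + 2 (b=9); 9→10: 2·10^2 + 10 + 2 = 212; 212−1 = 211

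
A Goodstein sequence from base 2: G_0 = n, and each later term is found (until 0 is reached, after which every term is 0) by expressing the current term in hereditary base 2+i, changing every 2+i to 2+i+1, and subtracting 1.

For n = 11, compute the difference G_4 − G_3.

step 0: 11 = 2^(2 + 1) + 2 + 1; sub 3 for 2: 3^(3 + 1) + 3 + 1; = 85; G_1 = 85−1 = 84
step 1: 84 = 3^(3 + 1) + 3; sub 4 for 3: 4^(4 + 1) + 4; = 1028; G_2 = 1028−1 = 1027
step 2: 1027 = 4^(4 + 1) + 3; sub 5 for 4: 5^(5 + 1) + 3; = 15628; G_3 = 15628−1 = 15627
step 3: 15627 = 5^(5 + 1) + 2; sub 6 for 5: 6^(6 + 1) + 2; = 279938; G_4 = 279938−1 = 279937

264310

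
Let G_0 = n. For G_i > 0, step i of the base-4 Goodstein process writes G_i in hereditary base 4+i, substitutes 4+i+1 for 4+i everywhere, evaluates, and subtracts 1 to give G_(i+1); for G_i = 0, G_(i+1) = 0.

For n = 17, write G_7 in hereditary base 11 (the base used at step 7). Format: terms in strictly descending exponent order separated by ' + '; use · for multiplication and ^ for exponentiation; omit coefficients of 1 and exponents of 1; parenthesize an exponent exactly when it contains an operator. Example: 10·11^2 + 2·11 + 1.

5·11

(0) 17|_4 = 4^2 + 1 ↦ 5^2 + 1|_5 = 26 ⇒ 25
(1) 25|_5 = 5^2 ↦ 6^2|_6 = 36 ⇒ 35
(2) 35|_6 = 5·6 + 5 ↦ 5·7 + 5|_7 = 40 ⇒ 39
(3) 39|_7 = 5·7 + 4 ↦ 5·8 + 4|_8 = 44 ⇒ 43
(4) 43|_8 = 5·8 + 3 ↦ 5·9 + 3|_9 = 48 ⇒ 47
(5) 47|_9 = 5·9 + 2 ↦ 5·10 + 2|_10 = 52 ⇒ 51
(6) 51|_10 = 5·10 + 1 ↦ 5·11 + 1|_11 = 56 ⇒ 55
(7) 55|_11 = 5·11 ↦ 5·12|_12 = 60 ⇒ 59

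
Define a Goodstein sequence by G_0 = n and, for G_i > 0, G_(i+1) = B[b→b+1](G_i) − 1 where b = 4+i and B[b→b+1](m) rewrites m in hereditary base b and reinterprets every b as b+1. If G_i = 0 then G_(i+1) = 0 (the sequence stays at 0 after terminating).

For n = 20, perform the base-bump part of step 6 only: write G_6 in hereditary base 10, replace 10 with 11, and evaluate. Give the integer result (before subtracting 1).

108

G_0 = 20. HB_4(20) = 4^2 + 4. Bump = 30. G_1 = 29.
G_1 = 29. HB_5(29) = 5^2 + 4. Bump = 40. G_2 = 39.
G_2 = 39. HB_6(39) = 6^2 + 3. Bump = 52. G_3 = 51.
G_3 = 51. HB_7(51) = 7^2 + 2. Bump = 66. G_4 = 65.
G_4 = 65. HB_8(65) = 8^2 + 1. Bump = 82. G_5 = 81.
G_5 = 81. HB_9(81) = 9^2. Bump = 100. G_6 = 99.
G_6 = 99. HB_10(99) = 9·10 + 9. Bump = 108. G_7 = 107.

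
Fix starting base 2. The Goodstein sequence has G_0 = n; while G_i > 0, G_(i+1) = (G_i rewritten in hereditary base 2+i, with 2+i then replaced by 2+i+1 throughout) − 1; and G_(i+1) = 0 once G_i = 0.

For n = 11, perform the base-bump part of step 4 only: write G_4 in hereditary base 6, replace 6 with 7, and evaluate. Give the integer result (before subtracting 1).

5764802

[0] 11 ≡ 2^(2 + 1) + 2 + 1 (base 2). Lift 3: 85. −1: 84.
[1] 84 ≡ 3^(3 + 1) + 3 (base 3). Lift 4: 1028. −1: 1027.
[2] 1027 ≡ 4^(4 + 1) + 3 (base 4). Lift 5: 15628. −1: 15627.
[3] 15627 ≡ 5^(5 + 1) + 2 (base 5). Lift 6: 279938. −1: 279937.
[4] 279937 ≡ 6^(6 + 1) + 1 (base 6). Lift 7: 5764802. −1: 5764801.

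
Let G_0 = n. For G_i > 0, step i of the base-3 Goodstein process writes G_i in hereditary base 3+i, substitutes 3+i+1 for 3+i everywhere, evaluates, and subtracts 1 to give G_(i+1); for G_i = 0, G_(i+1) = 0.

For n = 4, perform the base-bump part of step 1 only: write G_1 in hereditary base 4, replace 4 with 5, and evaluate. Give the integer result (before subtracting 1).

5

i=0: 4 = 3 + 1 (b=3); 3→4: 4 + 1 = 5; 5−1 = 4
i=1: 4 = 4 (b=4); 4→5: 5 = 5; 5−1 = 4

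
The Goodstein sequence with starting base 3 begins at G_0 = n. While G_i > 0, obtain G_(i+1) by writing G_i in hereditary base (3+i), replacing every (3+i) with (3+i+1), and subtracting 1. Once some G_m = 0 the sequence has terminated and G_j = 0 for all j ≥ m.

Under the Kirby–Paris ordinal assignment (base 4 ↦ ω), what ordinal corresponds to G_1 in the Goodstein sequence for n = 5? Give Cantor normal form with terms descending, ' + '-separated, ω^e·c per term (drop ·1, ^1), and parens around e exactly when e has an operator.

ω + 1

5 —HB3→ 3 + 2 —bump→ 4 + 2 = 6 —(−1)→ 5
5 —HB4→ 4 + 1 —bump→ 5 + 1 = 6 —(−1)→ 5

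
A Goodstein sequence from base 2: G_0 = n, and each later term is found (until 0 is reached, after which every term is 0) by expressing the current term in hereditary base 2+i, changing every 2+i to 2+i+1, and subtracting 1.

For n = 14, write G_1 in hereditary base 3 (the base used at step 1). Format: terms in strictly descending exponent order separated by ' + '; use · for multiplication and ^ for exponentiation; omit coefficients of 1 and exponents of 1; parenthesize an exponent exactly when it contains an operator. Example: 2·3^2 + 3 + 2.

[0] 14 ≡ 2^(2 + 1) + 2^2 + 2 (base 2). Lift 3: 111. −1: 110.
[1] 110 ≡ 3^(3 + 1) + 3^3 + 2 (base 3). Lift 4: 1282. −1: 1281.

3^(3 + 1) + 3^3 + 2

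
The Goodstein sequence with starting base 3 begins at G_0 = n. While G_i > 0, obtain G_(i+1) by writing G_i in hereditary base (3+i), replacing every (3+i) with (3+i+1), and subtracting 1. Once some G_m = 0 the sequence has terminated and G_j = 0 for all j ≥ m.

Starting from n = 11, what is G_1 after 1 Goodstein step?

(0) 11|_3 = 3^2 + 2 ↦ 4^2 + 2|_4 = 18 ⇒ 17
(1) 17|_4 = 4^2 + 1 ↦ 5^2 + 1|_5 = 26 ⇒ 25

17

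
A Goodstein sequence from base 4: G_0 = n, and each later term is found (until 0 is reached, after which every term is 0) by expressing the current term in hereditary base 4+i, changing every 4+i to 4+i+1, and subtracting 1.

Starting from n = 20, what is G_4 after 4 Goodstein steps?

step 0: 20 = 4^2 + 4; sub 5 for 4: 5^2 + 5; = 30; G_1 = 30−1 = 29
step 1: 29 = 5^2 + 4; sub 6 for 5: 6^2 + 4; = 40; G_2 = 40−1 = 39
step 2: 39 = 6^2 + 3; sub 7 for 6: 7^2 + 3; = 52; G_3 = 52−1 = 51
step 3: 51 = 7^2 + 2; sub 8 for 7: 8^2 + 2; = 66; G_4 = 66−1 = 65
step 4: 65 = 8^2 + 1; sub 9 for 8: 9^2 + 1; = 82; G_5 = 82−1 = 81

65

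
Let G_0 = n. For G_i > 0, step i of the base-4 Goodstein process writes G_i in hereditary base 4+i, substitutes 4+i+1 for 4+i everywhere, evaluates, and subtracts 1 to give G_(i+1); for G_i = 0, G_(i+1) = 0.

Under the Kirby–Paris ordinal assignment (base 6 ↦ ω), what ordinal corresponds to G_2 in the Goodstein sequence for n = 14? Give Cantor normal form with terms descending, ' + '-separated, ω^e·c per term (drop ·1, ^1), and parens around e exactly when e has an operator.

ω·3

base 4: 14 = 3·4 + 2; at 5: 3·5 + 2 = 17; next = 16
base 5: 16 = 3·5 + 1; at 6: 3·6 + 1 = 19; next = 18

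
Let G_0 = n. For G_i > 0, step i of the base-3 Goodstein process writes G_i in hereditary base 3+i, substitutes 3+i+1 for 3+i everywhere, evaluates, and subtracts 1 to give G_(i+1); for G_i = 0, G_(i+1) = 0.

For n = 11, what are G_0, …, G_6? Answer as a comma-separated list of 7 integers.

11, 17, 25, 35, 39, 43, 47

[0] 11 ≡ 3^2 + 2 (base 3). Lift 4: 18. −1: 17.
[1] 17 ≡ 4^2 + 1 (base 4). Lift 5: 26. −1: 25.
[2] 25 ≡ 5^2 (base 5). Lift 6: 36. −1: 35.
[3] 35 ≡ 5·6 + 5 (base 6). Lift 7: 40. −1: 39.
[4] 39 ≡ 5·7 + 4 (base 7). Lift 8: 44. −1: 43.
[5] 43 ≡ 5·8 + 3 (base 8). Lift 9: 48. −1: 47.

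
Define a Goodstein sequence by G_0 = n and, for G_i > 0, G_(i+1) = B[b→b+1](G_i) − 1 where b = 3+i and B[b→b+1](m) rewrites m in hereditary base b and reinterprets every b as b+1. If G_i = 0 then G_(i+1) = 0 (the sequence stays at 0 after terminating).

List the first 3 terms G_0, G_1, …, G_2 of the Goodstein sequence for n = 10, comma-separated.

10, 16, 24

base 3: 10 = 3^2 + 1; at 4: 4^2 + 1 = 17; next = 16
base 4: 16 = 4^2; at 5: 5^2 = 25; next = 24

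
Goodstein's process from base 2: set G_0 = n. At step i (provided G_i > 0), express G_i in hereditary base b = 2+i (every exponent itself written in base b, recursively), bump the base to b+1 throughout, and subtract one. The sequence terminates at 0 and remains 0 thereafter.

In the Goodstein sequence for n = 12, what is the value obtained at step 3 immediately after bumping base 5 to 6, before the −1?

12 —HB2→ 2^(2 + 1) + 2^2 —bump→ 3^(3 + 1) + 3^3 = 108 —(−1)→ 107
107 —HB3→ 3^(3 + 1) + 2·3^2 + 2·3 + 2 —bump→ 4^(4 + 1) + 2·4^2 + 2·4 + 2 = 1066 —(−1)→ 1065
1065 —HB4→ 4^(4 + 1) + 2·4^2 + 2·4 + 1 —bump→ 5^(5 + 1) + 2·5^2 + 2·5 + 1 = 15686 —(−1)→ 15685

280020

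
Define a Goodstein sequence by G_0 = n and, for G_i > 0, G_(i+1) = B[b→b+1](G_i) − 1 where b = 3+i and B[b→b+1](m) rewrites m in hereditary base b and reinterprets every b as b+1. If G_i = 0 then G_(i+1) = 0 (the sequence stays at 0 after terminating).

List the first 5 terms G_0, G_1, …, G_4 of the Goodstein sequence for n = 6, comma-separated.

step 0: 6 = 2·3; sub 4 for 3: 2·4; = 8; G_1 = 8−1 = 7
step 1: 7 = 4 + 3; sub 5 for 4: 5 + 3; = 8; G_2 = 8−1 = 7
step 2: 7 = 5 + 2; sub 6 for 5: 6 + 2; = 8; G_3 = 8−1 = 7
step 3: 7 = 6 + 1; sub 7 for 6: 7 + 1; = 8; G_4 = 8−1 = 7

6, 7, 7, 7, 7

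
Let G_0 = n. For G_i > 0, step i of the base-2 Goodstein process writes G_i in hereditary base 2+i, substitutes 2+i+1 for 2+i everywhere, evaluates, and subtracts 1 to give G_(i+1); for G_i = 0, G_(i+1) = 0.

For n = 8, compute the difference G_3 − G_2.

G_0 = 8. HB_2(8) = 2^(2 + 1). Bump = 81. G_1 = 80.
G_1 = 80. HB_3(80) = 2·3^3 + 2·3^2 + 2·3 + 2. Bump = 554. G_2 = 553.
G_2 = 553. HB_4(553) = 2·4^4 + 2·4^2 + 2·4 + 1. Bump = 6311. G_3 = 6310.

5757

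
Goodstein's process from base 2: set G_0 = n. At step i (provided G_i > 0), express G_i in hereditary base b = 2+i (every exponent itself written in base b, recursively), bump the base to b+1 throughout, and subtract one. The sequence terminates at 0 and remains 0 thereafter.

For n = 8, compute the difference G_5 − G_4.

1553800

G_0=8  [base 2] 2^(2 + 1)  →[2↦3]→  3^(3 + 1) = 81  −1 ⇒ G_1=80
G_1=80  [base 3] 2·3^3 + 2·3^2 + 2·3 + 2  →[3↦4]→  2·4^4 + 2·4^2 + 2·4 + 2 = 554  −1 ⇒ G_2=553
G_2=553  [base 4] 2·4^4 + 2·4^2 + 2·4 + 1  →[4↦5]→  2·5^5 + 2·5^2 + 2·5 + 1 = 6311  −1 ⇒ G_3=6310
G_3=6310  [base 5] 2·5^5 + 2·5^2 + 2·5  →[5↦6]→  2·6^6 + 2·6^2 + 2·6 = 93396  −1 ⇒ G_4=93395
G_4=93395  [base 6] 2·6^6 + 2·6^2 + 6 + 5  →[6↦7]→  2·7^7 + 2·7^2 + 7 + 5 = 1647196  −1 ⇒ G_5=1647195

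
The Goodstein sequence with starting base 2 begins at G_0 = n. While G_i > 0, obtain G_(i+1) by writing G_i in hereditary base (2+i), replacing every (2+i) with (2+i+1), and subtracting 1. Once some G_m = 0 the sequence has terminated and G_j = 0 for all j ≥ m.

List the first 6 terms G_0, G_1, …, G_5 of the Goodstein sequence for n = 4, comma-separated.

4 —HB2→ 2^2 —bump→ 3^3 = 27 —(−1)→ 26
26 —HB3→ 2·3^2 + 2·3 + 2 —bump→ 2·4^2 + 2·4 + 2 = 42 —(−1)→ 41
41 —HB4→ 2·4^2 + 2·4 + 1 —bump→ 2·5^2 + 2·5 + 1 = 61 —(−1)→ 60
60 —HB5→ 2·5^2 + 2·5 —bump→ 2·6^2 + 2·6 = 84 —(−1)→ 83
83 —HB6→ 2·6^2 + 6 + 5 —bump→ 2·7^2 + 7 + 5 = 110 —(−1)→ 109

4, 26, 41, 60, 83, 109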